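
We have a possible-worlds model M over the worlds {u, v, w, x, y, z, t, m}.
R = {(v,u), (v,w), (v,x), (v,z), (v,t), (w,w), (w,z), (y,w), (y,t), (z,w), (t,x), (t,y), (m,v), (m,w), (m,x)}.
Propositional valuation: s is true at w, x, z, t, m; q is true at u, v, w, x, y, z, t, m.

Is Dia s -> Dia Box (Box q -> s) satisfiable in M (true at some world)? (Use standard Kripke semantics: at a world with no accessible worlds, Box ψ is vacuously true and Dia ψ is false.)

Yes

Recall that Box ψ holds at a world iff ψ holds at every accessible world, and Dia ψ holds iff ψ holds at some accessible world.
Let φ = Dia s -> Dia Box (Box q -> s). Evaluate φ at each world:
  u (successors ∅): φ is true.
  v (successors {u, w, x, z, t}): φ is true.
  w (successors {w, z}): φ is true.
  x (successors ∅): φ is true.
  y (successors {w, t}): φ is true.
  z (successors {w}): φ is true.
  t (successors {x, y}): φ is true.
  m (successors {v, w, x}): φ is true.
Detail at u (witness):
  At u: Dia s is false, Dia Box (Box q -> s) is false, so Dia s -> Dia Box (Box q -> s) is true.
    At u: no accessible worlds, so Dia s is false.
    At u: no accessible worlds, so Dia Box (Box q -> s) is false.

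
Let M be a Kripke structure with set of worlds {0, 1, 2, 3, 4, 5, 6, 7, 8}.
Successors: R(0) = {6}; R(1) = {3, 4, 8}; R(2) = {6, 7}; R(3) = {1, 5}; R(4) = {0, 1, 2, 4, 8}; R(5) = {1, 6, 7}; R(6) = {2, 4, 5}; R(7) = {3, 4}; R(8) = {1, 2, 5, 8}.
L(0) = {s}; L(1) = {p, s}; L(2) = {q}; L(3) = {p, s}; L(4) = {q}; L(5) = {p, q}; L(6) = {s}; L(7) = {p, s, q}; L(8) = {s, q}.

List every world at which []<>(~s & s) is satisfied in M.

none

Let φ = []<>(~s & s). Evaluate φ at each world:
  0 (successors {6}): φ is false.
  1 (successors {3, 4, 8}): φ is false.
  2 (successors {6, 7}): φ is false.
  3 (successors {1, 5}): φ is false.
  4 (successors {0, 1, 2, 4, 8}): φ is false.
  5 (successors {1, 6, 7}): φ is false.
  6 (successors {2, 4, 5}): φ is false.
  7 (successors {3, 4}): φ is false.
  8 (successors {1, 2, 5, 8}): φ is false.
For instance, at 4:
  At 4: []<>(~s & s) requires <>(~s & s) at every successor {0, 1, 2, 4, 8}.
    <>(~s & s) fails at 0, so []<>(~s & s) is false at 4.
      At 0: <>(~s & s) requires ~s & s at some successor in {6}.
        At 6: ~s & s is false.
      So <>(~s & s) is false at 0.
Satisfying worlds: none.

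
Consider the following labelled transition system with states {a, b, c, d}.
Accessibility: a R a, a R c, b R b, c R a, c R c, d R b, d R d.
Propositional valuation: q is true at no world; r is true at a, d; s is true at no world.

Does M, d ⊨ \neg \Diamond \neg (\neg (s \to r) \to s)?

At d: \Diamond \neg (\neg (s \to r) \to s) is false, so \neg \Diamond \neg (\neg (s \to r) \to s) is true.
  At d: \Diamond \neg (\neg (s \to r) \to s) requires \neg (\neg (s \to r) \to s) at some successor in {b, d}.
    At b: \neg (\neg (s \to r) \to s) is false.
    At d: \neg (\neg (s \to r) \to s) is false.
  So \Diamond \neg (\neg (s \to r) \to s) is false at d.

Yes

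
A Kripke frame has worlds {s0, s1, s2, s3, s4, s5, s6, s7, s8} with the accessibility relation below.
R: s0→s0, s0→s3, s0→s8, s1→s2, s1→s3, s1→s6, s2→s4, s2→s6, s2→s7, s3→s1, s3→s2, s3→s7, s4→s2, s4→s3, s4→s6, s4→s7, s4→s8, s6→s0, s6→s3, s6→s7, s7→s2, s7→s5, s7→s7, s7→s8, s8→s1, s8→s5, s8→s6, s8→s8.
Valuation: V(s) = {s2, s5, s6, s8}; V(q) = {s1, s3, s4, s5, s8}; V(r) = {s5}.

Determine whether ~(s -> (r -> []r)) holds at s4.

At s4: s -> (r -> []r) is true, so ~(s -> (r -> []r)) is false.
  At s4: s is false, r -> []r is true, so s -> (r -> []r) is true.
    At s4: r is false, []r is false, so r -> []r is true.
      At s4: []r requires r at every successor {s2, s3, s6, s7, s8}.
        r fails at s2, so []r is false at s4.

No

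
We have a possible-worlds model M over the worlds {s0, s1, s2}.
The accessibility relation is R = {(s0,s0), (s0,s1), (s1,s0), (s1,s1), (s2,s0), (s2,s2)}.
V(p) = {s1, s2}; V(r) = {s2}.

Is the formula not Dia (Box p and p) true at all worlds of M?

Recall that Box ψ holds at a world iff ψ holds at every accessible world, and Dia ψ holds iff ψ holds at some accessible world.
Let φ = not Dia (Box p and p). Evaluate φ at each world:
  s0 (successors {s0, s1}): φ is true.
  s1 (successors {s0, s1}): φ is true.
  s2 (successors {s0, s2}): φ is true.
For instance, at s0:
  At s0: Dia (Box p and p) is false, so not Dia (Box p and p) is true.
    At s0: Dia (Box p and p) requires Box p and p at some successor in {s0, s1}.
      At s0: Box p and p is false.
      At s1: Box p and p is false.
    So Dia (Box p and p) is false at s0.

Yes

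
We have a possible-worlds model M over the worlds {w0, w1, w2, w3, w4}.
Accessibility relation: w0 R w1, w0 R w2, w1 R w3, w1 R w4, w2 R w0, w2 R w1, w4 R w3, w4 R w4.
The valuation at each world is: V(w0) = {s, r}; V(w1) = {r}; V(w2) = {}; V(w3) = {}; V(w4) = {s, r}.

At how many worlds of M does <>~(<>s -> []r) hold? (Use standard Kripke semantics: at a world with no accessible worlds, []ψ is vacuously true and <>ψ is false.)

Let φ = <>~(<>s -> []r). Evaluate φ at each world:
  w0 (successors {w1, w2}): φ is true.
  w1 (successors {w3, w4}): φ is true.
  w2 (successors {w0, w1}): φ is true.
  w3 (successors ∅): φ is false.
  w4 (successors {w3, w4}): φ is true.
For instance, at w1:
  At w1: <>~(<>s -> []r) requires ~(<>s -> []r) at some successor in {w3, w4}.
    ~(<>s -> []r) holds at w4, so <>~(<>s -> []r) is true at w1.
      At w4: <>s -> []r is false, so ~(<>s -> []r) is true.
Satisfying worlds: {w0, w1, w2, w4}

4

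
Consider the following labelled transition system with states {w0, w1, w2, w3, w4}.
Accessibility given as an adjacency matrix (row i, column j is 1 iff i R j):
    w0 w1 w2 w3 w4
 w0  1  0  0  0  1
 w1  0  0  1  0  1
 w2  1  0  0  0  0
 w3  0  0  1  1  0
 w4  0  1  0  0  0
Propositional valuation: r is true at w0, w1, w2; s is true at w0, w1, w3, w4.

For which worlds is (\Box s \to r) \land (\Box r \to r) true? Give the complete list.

Recall that \Box ψ holds at a world iff ψ holds at every accessible world, and \Diamond ψ holds iff ψ holds at some accessible world.
Let φ = (\Box s \to r) \land (\Box r \to r). Evaluate φ at each world:
  w0 (successors {w0, w4}): φ is true.
  w1 (successors {w2, w4}): φ is true.
  w2 (successors {w0}): φ is true.
  w3 (successors {w2, w3}): φ is true.
  w4 (successors {w1}): φ is false.
For instance, at w1:
  At w1: \Box s \to r is true, \Box r \to r is true, so (\Box s \to r) \land (\Box r \to r) is true.
    At w1: \Box s is false, r is true, so \Box s \to r is true.
      At w1: \Box s requires s at every successor {w2, w4}.
        s fails at w2, so \Box s is false at w1.
    At w1: \Box r is false, r is true, so \Box r \to r is true.
      At w1: \Box r requires r at every successor {w2, w4}.
        r fails at w4, so \Box r is false at w1.
Satisfying worlds: {w0, w1, w2, w3}

w0, w1, w2, w3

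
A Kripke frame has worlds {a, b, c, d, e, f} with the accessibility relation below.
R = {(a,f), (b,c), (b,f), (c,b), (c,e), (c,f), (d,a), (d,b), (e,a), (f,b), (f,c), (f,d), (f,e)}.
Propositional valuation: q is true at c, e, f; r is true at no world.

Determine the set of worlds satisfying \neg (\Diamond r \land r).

Let φ = \neg (\Diamond r \land r). Evaluate φ at each world:
  a (successors {f}): φ is true.
  b (successors {c, f}): φ is true.
  c (successors {b, e, f}): φ is true.
  d (successors {a, b}): φ is true.
  e (successors {a}): φ is true.
  f (successors {b, c, d, e}): φ is true.
For instance, at b:
  At b: \Diamond r \land r is false, so \neg (\Diamond r \land r) is true.
    At b: \Diamond r is false, r is false, so \Diamond r \land r is false.
      At b: \Diamond r requires r at some successor in {c, f}.
        At c: r is false.
        At f: r is false.
      So \Diamond r is false at b.
Satisfying worlds: {a, b, c, d, e, f}

a, b, c, d, e, f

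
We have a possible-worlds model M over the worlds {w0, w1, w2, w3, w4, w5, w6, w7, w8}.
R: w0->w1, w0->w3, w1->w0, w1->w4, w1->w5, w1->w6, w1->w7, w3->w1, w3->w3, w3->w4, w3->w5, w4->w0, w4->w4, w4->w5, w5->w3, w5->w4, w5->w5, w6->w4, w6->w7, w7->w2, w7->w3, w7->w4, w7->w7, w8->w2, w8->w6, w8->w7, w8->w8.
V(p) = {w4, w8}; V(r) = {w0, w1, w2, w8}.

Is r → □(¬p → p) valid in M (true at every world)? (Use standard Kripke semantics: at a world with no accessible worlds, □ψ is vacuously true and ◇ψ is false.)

Recall that □ψ holds at a world iff ψ holds at every accessible world, and ◇ψ holds iff ψ holds at some accessible world.
Let φ = r → □(¬p → p). Evaluate φ at each world:
  w0 (successors {w1, w3}): φ is false.
  w1 (successors {w0, w4, w5, w6, w7}): φ is false.
  w2 (successors ∅): φ is true.
  w3 (successors {w1, w3, w4, w5}): φ is true.
  w4 (successors {w0, w4, w5}): φ is true.
  w5 (successors {w3, w4, w5}): φ is true.
  w6 (successors {w4, w7}): φ is true.
  w7 (successors {w2, w3, w4, w7}): φ is true.
  w8 (successors {w2, w6, w7, w8}): φ is false.
Detail at w0 (counterexample):
  At w0: r is true, □(¬p → p) is false, so r → □(¬p → p) is false.
    At w0: □(¬p → p) requires ¬p → p at every successor {w1, w3}.
      ¬p → p fails at w1, so □(¬p → p) is false at w0.

No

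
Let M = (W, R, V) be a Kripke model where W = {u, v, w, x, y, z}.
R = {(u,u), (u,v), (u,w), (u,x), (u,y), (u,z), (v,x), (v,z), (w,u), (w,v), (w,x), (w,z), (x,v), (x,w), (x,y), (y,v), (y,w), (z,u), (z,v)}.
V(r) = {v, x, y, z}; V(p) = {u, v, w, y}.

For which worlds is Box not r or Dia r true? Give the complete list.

Recall that Box ψ holds at a world iff ψ holds at every accessible world, and Dia ψ holds iff ψ holds at some accessible world.
Let φ = Box not r or Dia r. Evaluate φ at each world:
  u (successors {u, v, w, x, y, z}): φ is true.
  v (successors {x, z}): φ is true.
  w (successors {u, v, x, z}): φ is true.
  x (successors {v, w, y}): φ is true.
  y (successors {v, w}): φ is true.
  z (successors {u, v}): φ is true.
For instance, at z:
  At z: Box not r is false, Dia r is true, so Box not r or Dia r is true.
    At z: Box not r requires not r at every successor {u, v}.
      not r fails at v, so Box not r is false at z.
    At z: Dia r requires r at some successor in {u, v}.
      r holds at v, so Dia r is true at z.
Satisfying worlds: {u, v, w, x, y, z}

u, v, w, x, y, z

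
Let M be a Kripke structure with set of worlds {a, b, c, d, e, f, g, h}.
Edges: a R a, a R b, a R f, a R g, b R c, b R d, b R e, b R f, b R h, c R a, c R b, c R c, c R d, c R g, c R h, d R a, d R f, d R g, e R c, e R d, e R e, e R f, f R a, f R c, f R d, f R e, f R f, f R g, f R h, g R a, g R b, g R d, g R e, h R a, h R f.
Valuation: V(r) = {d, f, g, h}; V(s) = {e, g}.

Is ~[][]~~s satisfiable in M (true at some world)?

Yes

Let φ = ~[][]~~s. Evaluate φ at each world:
  a (successors {a, b, f, g}): φ is true.
  b (successors {c, d, e, f, h}): φ is true.
  c (successors {a, b, c, d, g, h}): φ is true.
  d (successors {a, f, g}): φ is true.
  e (successors {c, d, e, f}): φ is true.
  f (successors {a, c, d, e, f, g, h}): φ is true.
  g (successors {a, b, d, e}): φ is true.
  h (successors {a, f}): φ is true.
Detail at a (witness):
  At a: [][]~~s is false, so ~[][]~~s is true.
    At a: [][]~~s requires []~~s at every successor {a, b, f, g}.
      []~~s fails at a, so [][]~~s is false at a.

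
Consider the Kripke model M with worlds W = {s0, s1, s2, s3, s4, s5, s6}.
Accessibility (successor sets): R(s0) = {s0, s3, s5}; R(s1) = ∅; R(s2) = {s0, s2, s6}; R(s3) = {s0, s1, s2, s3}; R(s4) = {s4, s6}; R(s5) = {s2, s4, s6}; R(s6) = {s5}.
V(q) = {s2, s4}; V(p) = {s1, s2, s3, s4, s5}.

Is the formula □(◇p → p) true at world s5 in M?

No

At s5: □(◇p → p) requires ◇p → p at every successor {s2, s4, s6}.
  ◇p → p fails at s6, so □(◇p → p) is false at s5.
    At s6: ◇p is true, p is false, so ◇p → p is false.
      At s6: ◇p requires p at some successor in {s5}.
        p holds at s5, so ◇p is true at s6.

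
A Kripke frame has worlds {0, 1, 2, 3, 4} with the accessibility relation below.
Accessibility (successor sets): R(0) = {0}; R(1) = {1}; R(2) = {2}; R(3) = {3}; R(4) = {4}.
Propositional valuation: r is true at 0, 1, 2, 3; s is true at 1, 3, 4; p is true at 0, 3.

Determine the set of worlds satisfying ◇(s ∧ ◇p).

Let φ = ◇(s ∧ ◇p). Evaluate φ at each world:
  0 (successors {0}): φ is false.
  1 (successors {1}): φ is false.
  2 (successors {2}): φ is false.
  3 (successors {3}): φ is true.
  4 (successors {4}): φ is false.
For instance, at 0:
  At 0: ◇(s ∧ ◇p) requires s ∧ ◇p at some successor in {0}.
    At 0: s ∧ ◇p is false.
  So ◇(s ∧ ◇p) is false at 0.
Satisfying worlds: {3}

3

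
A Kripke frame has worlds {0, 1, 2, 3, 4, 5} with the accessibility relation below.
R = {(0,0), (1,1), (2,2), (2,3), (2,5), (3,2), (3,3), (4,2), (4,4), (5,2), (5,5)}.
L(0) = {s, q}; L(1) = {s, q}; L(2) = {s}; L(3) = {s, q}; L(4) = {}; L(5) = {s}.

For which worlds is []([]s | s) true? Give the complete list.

0, 1, 2, 3, 5

Let φ = []([]s | s). Evaluate φ at each world:
  0 (successors {0}): φ is true.
  1 (successors {1}): φ is true.
  2 (successors {2, 3, 5}): φ is true.
  3 (successors {2, 3}): φ is true.
  4 (successors {2, 4}): φ is false.
  5 (successors {2, 5}): φ is true.
For instance, at 2:
  At 2: []([]s | s) requires []s | s at every successor {2, 3, 5}.
      At 2: []s is true, s is true, so []s | s is true.
      At 3: []s is true, s is true, so []s | s is true.
      At 5: []s is true, s is true, so []s | s is true.
  So []([]s | s) is true at 2.
Satisfying worlds: {0, 1, 2, 3, 5}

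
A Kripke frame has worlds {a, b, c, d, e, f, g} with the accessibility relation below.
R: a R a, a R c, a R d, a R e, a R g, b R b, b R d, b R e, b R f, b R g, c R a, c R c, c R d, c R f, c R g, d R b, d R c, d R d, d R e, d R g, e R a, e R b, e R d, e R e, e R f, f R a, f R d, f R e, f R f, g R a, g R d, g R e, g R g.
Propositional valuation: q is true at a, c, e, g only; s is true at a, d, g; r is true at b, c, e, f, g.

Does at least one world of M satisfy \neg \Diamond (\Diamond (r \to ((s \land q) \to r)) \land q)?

Let φ = \neg \Diamond (\Diamond (r \to ((s \land q) \to r)) \land q). Evaluate φ at each world:
  a (successors {a, c, d, e, g}): φ is false.
  b (successors {b, d, e, f, g}): φ is false.
  c (successors {a, c, d, f, g}): φ is false.
  d (successors {b, c, d, e, g}): φ is false.
  e (successors {a, b, d, e, f}): φ is false.
  f (successors {a, d, e, f}): φ is false.
  g (successors {a, d, e, g}): φ is false.
For instance, at g:
  At g: \Diamond (\Diamond (r \to ((s \land q) \to r)) \land q) is true, so \neg \Diamond (\Diamond (r \to ((s \land q) \to r)) \land q) is false.
    At g: \Diamond (\Diamond (r \to ((s \land q) \to r)) \land q) requires \Diamond (r \to ((s \land q) \to r)) \land q at some successor in {a, d, e, g}.
      \Diamond (r \to ((s \land q) \to r)) \land q holds at a, so \Diamond (\Diamond (r \to ((s \land q) \to r)) \land q) is true at g.

No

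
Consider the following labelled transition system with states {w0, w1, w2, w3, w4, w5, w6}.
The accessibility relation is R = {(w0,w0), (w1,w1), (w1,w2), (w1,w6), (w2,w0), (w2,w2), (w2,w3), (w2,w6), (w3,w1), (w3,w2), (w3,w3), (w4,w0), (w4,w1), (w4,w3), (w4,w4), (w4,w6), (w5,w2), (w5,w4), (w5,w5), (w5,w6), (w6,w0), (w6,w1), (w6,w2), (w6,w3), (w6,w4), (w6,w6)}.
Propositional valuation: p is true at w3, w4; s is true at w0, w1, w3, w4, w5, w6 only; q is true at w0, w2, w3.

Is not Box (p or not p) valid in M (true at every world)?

No

Let φ = not Box (p or not p). Evaluate φ at each world:
  w0 (successors {w0}): φ is false.
  w1 (successors {w1, w2, w6}): φ is false.
  w2 (successors {w0, w2, w3, w6}): φ is false.
  w3 (successors {w1, w2, w3}): φ is false.
  w4 (successors {w0, w1, w3, w4, w6}): φ is false.
  w5 (successors {w2, w4, w5, w6}): φ is false.
  w6 (successors {w0, w1, w2, w3, w4, w6}): φ is false.
Detail at w0 (counterexample):
  At w0: Box (p or not p) is true, so not Box (p or not p) is false.
    At w0: Box (p or not p) requires p or not p at every successor {w0}.
      At w0: p or not p is true.
    So Box (p or not p) is true at w0.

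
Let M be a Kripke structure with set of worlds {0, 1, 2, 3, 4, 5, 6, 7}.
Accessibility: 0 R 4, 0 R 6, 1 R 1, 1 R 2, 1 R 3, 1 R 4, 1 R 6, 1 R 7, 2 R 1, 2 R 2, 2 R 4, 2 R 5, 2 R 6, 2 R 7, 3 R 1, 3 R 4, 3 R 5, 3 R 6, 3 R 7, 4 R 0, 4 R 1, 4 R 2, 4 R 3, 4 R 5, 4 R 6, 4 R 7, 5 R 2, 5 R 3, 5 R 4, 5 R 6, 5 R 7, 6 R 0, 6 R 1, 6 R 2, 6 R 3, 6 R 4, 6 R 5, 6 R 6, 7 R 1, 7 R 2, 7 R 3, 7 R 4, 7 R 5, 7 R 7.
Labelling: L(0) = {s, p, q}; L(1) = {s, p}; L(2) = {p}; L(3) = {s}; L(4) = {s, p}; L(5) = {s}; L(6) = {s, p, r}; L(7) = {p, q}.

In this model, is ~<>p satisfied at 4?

No

Recall that <>ψ holds at a world iff ψ holds at some accessible world.
At 4: <>p is true, so ~<>p is false.
  At 4: <>p requires p at some successor in {0, 1, 2, 3, 5, 6, 7}.
    p holds at 0, so <>p is true at 4.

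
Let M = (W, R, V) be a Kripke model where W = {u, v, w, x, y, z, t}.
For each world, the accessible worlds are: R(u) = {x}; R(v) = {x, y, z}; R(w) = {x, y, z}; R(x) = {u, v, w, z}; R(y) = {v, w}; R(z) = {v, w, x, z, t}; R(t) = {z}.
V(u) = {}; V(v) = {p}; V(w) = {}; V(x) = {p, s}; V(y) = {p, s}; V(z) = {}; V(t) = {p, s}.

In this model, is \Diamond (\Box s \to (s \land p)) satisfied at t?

At t: \Diamond (\Box s \to (s \land p)) requires \Box s \to (s \land p) at some successor in {z}.
  \Box s \to (s \land p) holds at z, so \Diamond (\Box s \to (s \land p)) is true at t.
    At z: \Box s is false, s \land p is false, so \Box s \to (s \land p) is true.
      At z: \Box s requires s at every successor {v, w, x, z, t}.
        s fails at v, so \Box s is false at z.

Yes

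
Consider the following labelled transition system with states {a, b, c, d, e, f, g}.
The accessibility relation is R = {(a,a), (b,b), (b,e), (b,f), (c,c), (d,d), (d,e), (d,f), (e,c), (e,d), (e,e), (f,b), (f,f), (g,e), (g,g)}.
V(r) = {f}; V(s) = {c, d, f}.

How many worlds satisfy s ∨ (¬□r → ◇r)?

Let φ = s ∨ (¬□r → ◇r). Evaluate φ at each world:
  a (successors {a}): φ is false.
  b (successors {b, e, f}): φ is true.
  c (successors {c}): φ is true.
  d (successors {d, e, f}): φ is true.
  e (successors {c, d, e}): φ is false.
  f (successors {b, f}): φ is true.
  g (successors {e, g}): φ is false.
For instance, at g:
  At g: s is false, ¬□r → ◇r is false, so s ∨ (¬□r → ◇r) is false.
    At g: ¬□r is true, ◇r is false, so ¬□r → ◇r is false.
      At g: □r is false, so ¬□r is true.
      At g: ◇r requires r at some successor in {e, g}.
        At e: r is false.
        At g: r is false.
      So ◇r is false at g.
Satisfying worlds: {b, c, d, f}

4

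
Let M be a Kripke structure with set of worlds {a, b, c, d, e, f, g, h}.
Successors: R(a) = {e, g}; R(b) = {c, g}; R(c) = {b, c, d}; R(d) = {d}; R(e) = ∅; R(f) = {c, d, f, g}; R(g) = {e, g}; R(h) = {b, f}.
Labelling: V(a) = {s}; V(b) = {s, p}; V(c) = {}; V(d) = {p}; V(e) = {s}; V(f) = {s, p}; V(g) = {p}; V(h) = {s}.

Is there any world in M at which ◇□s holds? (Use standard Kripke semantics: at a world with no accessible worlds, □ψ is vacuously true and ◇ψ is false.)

Recall that □ψ holds at a world iff ψ holds at every accessible world, and ◇ψ holds iff ψ holds at some accessible world.
Let φ = ◇□s. Evaluate φ at each world:
  a (successors {e, g}): φ is true.
  b (successors {c, g}): φ is false.
  c (successors {b, c, d}): φ is false.
  d (successors {d}): φ is false.
  e (successors ∅): φ is false.
  f (successors {c, d, f, g}): φ is false.
  g (successors {e, g}): φ is true.
  h (successors {b, f}): φ is false.
Detail at a (witness):
  At a: ◇□s requires □s at some successor in {e, g}.
    □s holds at e, so ◇□s is true at a.
      At e: no accessible worlds, so □s holds vacuously.

Yes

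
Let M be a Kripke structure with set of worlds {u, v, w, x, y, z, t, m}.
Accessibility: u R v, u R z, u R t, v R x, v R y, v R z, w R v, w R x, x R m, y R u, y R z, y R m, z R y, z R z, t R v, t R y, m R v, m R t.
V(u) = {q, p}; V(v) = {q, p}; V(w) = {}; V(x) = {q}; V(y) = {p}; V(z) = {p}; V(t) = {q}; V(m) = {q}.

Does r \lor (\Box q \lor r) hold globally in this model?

No

Let φ = r \lor (\Box q \lor r). Evaluate φ at each world:
  u (successors {v, z, t}): φ is false.
  v (successors {x, y, z}): φ is false.
  w (successors {v, x}): φ is true.
  x (successors {m}): φ is true.
  y (successors {u, z, m}): φ is false.
  z (successors {y, z}): φ is false.
  t (successors {v, y}): φ is false.
  m (successors {v, t}): φ is true.
Detail at u (counterexample):
  At u: r is false, \Box q \lor r is false, so r \lor (\Box q \lor r) is false.
    At u: \Box q is false, r is false, so \Box q \lor r is false.
      At u: \Box q requires q at every successor {v, z, t}.
        q fails at z, so \Box q is false at u.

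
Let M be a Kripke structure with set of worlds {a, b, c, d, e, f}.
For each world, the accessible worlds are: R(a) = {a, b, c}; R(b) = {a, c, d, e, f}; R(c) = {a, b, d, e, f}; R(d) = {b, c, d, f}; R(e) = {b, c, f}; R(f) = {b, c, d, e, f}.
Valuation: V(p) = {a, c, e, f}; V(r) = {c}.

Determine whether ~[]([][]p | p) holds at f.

At f: []([][]p | p) is false, so ~[]([][]p | p) is true.
  At f: []([][]p | p) requires [][]p | p at every successor {b, c, d, e, f}.
    [][]p | p fails at b, so []([][]p | p) is false at f.
      At b: [][]p is false, p is false, so [][]p | p is false.

Yes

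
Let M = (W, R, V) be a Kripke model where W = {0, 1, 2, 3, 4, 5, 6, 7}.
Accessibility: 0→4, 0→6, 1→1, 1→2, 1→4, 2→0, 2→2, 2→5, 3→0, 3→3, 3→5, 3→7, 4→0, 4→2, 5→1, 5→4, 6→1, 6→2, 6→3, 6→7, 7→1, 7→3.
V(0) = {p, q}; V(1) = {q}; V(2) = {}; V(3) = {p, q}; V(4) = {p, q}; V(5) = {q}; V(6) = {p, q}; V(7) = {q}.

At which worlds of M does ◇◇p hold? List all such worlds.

Let φ = ◇◇p. Evaluate φ at each world:
  0 (successors {4, 6}): φ is true.
  1 (successors {1, 2, 4}): φ is true.
  2 (successors {0, 2, 5}): φ is true.
  3 (successors {0, 3, 5, 7}): φ is true.
  4 (successors {0, 2}): φ is true.
  5 (successors {1, 4}): φ is true.
  6 (successors {1, 2, 3, 7}): φ is true.
  7 (successors {1, 3}): φ is true.
For instance, at 5:
  At 5: ◇◇p requires ◇p at some successor in {1, 4}.
    ◇p holds at 1, so ◇◇p is true at 5.
      At 1: ◇p requires p at some successor in {1, 2, 4}.
        p holds at 4, so ◇p is true at 1.
Satisfying worlds: {0, 1, 2, 3, 4, 5, 6, 7}

0, 1, 2, 3, 4, 5, 6, 7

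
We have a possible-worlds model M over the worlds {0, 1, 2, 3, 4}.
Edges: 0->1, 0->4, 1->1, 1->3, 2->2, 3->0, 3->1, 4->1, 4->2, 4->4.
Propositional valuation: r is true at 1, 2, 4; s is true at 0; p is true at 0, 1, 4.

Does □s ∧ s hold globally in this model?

Let φ = □s ∧ s. Evaluate φ at each world:
  0 (successors {1, 4}): φ is false.
  1 (successors {1, 3}): φ is false.
  2 (successors {2}): φ is false.
  3 (successors {0, 1}): φ is false.
  4 (successors {1, 2, 4}): φ is false.
Detail at 0 (counterexample):
  At 0: □s is false, s is true, so □s ∧ s is false.
    At 0: □s requires s at every successor {1, 4}.
      s fails at 1, so □s is false at 0.

No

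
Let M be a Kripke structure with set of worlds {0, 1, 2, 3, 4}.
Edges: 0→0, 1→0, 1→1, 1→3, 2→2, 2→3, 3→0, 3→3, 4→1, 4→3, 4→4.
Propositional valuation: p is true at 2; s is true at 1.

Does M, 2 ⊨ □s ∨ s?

Recall that □ψ holds at a world iff ψ holds at every accessible world, and ◇ψ holds iff ψ holds at some accessible world.
At 2: □s is false, s is false, so □s ∨ s is false.
  At 2: □s requires s at every successor {2, 3}.
    s fails at 2, so □s is false at 2.

No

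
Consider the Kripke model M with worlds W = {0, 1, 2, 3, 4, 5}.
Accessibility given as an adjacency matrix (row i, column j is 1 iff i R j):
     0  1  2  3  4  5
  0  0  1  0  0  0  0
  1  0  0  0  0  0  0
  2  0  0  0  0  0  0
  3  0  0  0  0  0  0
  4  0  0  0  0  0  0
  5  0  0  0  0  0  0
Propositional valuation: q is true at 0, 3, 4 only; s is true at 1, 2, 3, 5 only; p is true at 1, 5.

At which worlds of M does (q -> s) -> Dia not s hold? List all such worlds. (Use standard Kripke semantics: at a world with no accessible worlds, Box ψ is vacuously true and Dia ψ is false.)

Recall that Dia ψ holds at a world iff ψ holds at some accessible world.
Let φ = (q -> s) -> Dia not s. Evaluate φ at each world:
  0 (successors {1}): φ is true.
  1 (successors ∅): φ is false.
  2 (successors ∅): φ is false.
  3 (successors ∅): φ is false.
  4 (successors ∅): φ is true.
  5 (successors ∅): φ is false.
For instance, at 0:
  At 0: q -> s is false, Dia not s is false, so (q -> s) -> Dia not s is true.
    At 0: Dia not s requires not s at some successor in {1}.
      At 1: not s is false.
    So Dia not s is false at 0.
Satisfying worlds: {0, 4}

0, 4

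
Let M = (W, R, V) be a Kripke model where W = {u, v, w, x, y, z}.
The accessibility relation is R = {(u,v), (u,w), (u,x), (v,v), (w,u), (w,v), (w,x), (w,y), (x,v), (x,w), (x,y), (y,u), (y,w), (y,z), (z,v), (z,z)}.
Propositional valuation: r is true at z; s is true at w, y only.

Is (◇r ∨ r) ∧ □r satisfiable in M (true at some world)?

No

Let φ = (◇r ∨ r) ∧ □r. Evaluate φ at each world:
  u (successors {v, w, x}): φ is false.
  v (successors {v}): φ is false.
  w (successors {u, v, x, y}): φ is false.
  x (successors {v, w, y}): φ is false.
  y (successors {u, w, z}): φ is false.
  z (successors {v, z}): φ is false.
For instance, at z:
  At z: ◇r ∨ r is true, □r is false, so (◇r ∨ r) ∧ □r is false.
    At z: ◇r is true, r is true, so ◇r ∨ r is true.
      At z: ◇r requires r at some successor in {v, z}.
        r holds at z, so ◇r is true at z.
    At z: □r requires r at every successor {v, z}.
      r fails at v, so □r is false at z.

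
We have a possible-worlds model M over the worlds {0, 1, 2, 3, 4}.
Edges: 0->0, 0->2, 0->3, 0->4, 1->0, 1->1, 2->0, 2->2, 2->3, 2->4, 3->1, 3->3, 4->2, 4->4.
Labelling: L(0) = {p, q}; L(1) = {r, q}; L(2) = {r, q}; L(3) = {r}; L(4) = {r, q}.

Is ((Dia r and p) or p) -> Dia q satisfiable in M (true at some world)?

Let φ = ((Dia r and p) or p) -> Dia q. Evaluate φ at each world:
  0 (successors {0, 2, 3, 4}): φ is true.
  1 (successors {0, 1}): φ is true.
  2 (successors {0, 2, 3, 4}): φ is true.
  3 (successors {1, 3}): φ is true.
  4 (successors {2, 4}): φ is true.
Detail at 0 (witness):
  At 0: (Dia r and p) or p is true, Dia q is true, so ((Dia r and p) or p) -> Dia q is true.
    At 0: Dia r and p is true, p is true, so (Dia r and p) or p is true.
      At 0: Dia r is true, p is true, so Dia r and p is true.
    At 0: Dia q requires q at some successor in {0, 2, 3, 4}.
      q holds at 0, so Dia q is true at 0.

Yes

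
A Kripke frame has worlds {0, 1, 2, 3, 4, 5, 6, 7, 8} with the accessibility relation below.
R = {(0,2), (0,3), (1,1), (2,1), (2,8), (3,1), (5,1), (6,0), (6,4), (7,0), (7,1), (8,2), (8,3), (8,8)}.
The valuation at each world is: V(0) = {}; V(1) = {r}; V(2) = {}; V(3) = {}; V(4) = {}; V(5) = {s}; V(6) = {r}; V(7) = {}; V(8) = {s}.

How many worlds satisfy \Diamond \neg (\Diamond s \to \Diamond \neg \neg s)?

0

Let φ = \Diamond \neg (\Diamond s \to \Diamond \neg \neg s). Evaluate φ at each world:
  0 (successors {2, 3}): φ is false.
  1 (successors {1}): φ is false.
  2 (successors {1, 8}): φ is false.
  3 (successors {1}): φ is false.
  4 (successors ∅): φ is false.
  5 (successors {1}): φ is false.
  6 (successors {0, 4}): φ is false.
  7 (successors {0, 1}): φ is false.
  8 (successors {2, 3, 8}): φ is false.
For instance, at 3:
  At 3: \Diamond \neg (\Diamond s \to \Diamond \neg \neg s) requires \neg (\Diamond s \to \Diamond \neg \neg s) at some successor in {1}.
    At 1: \neg (\Diamond s \to \Diamond \neg \neg s) is false.
  So \Diamond \neg (\Diamond s \to \Diamond \neg \neg s) is false at 3.
Satisfying worlds: none.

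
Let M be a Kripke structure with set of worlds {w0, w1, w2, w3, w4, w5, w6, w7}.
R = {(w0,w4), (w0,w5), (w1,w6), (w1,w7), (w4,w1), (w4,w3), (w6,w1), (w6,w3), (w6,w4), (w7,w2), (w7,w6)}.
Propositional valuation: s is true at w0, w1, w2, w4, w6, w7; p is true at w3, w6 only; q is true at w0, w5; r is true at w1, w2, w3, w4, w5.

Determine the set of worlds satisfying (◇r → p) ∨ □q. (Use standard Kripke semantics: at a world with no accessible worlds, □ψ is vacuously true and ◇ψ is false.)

Recall that □ψ holds at a world iff ψ holds at every accessible world, and ◇ψ holds iff ψ holds at some accessible world.
Let φ = (◇r → p) ∨ □q. Evaluate φ at each world:
  w0 (successors {w4, w5}): φ is false.
  w1 (successors {w6, w7}): φ is true.
  w2 (successors ∅): φ is true.
  w3 (successors ∅): φ is true.
  w4 (successors {w1, w3}): φ is false.
  w5 (successors ∅): φ is true.
  w6 (successors {w1, w3, w4}): φ is true.
  w7 (successors {w2, w6}): φ is false.
For instance, at w4:
  At w4: ◇r → p is false, □q is false, so (◇r → p) ∨ □q is false.
    At w4: ◇r is true, p is false, so ◇r → p is false.
      At w4: ◇r requires r at some successor in {w1, w3}.
        r holds at w1, so ◇r is true at w4.
    At w4: □q requires q at every successor {w1, w3}.
      q fails at w1, so □q is false at w4.
Satisfying worlds: {w1, w2, w3, w5, w6}

w1, w2, w3, w5, w6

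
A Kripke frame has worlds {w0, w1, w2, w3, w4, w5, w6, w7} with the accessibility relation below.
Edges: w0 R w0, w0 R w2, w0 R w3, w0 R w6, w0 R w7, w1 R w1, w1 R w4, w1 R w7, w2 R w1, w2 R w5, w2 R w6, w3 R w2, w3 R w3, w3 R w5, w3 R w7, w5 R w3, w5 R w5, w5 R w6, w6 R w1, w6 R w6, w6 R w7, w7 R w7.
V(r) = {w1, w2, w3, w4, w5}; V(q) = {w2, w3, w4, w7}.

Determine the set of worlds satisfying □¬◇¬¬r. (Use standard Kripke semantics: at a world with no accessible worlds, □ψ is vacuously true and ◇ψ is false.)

w4, w7

Let φ = □¬◇¬¬r. Evaluate φ at each world:
  w0 (successors {w0, w2, w3, w6, w7}): φ is false.
  w1 (successors {w1, w4, w7}): φ is false.
  w2 (successors {w1, w5, w6}): φ is false.
  w3 (successors {w2, w3, w5, w7}): φ is false.
  w4 (successors ∅): φ is true.
  w5 (successors {w3, w5, w6}): φ is false.
  w6 (successors {w1, w6, w7}): φ is false.
  w7 (successors {w7}): φ is true.
For instance, at w2:
  At w2: □¬◇¬¬r requires ¬◇¬¬r at every successor {w1, w5, w6}.
    ¬◇¬¬r fails at w1, so □¬◇¬¬r is false at w2.
      At w1: ◇¬¬r is true, so ¬◇¬¬r is false.
Satisfying worlds: {w4, w7}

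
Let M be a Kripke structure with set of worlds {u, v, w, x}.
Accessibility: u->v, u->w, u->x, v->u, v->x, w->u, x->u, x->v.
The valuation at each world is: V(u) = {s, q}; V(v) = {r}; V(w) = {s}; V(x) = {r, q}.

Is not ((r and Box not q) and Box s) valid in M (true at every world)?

Yes

Let φ = not ((r and Box not q) and Box s). Evaluate φ at each world:
  u (successors {v, w, x}): φ is true.
  v (successors {u, x}): φ is true.
  w (successors {u}): φ is true.
  x (successors {u, v}): φ is true.
For instance, at u:
  At u: (r and Box not q) and Box s is false, so not ((r and Box not q) and Box s) is true.
    At u: r and Box not q is false, Box s is false, so (r and Box not q) and Box s is false.
      At u: r is false, Box not q is false, so r and Box not q is false.
      At u: Box s requires s at every successor {v, w, x}.
        s fails at v, so Box s is false at u.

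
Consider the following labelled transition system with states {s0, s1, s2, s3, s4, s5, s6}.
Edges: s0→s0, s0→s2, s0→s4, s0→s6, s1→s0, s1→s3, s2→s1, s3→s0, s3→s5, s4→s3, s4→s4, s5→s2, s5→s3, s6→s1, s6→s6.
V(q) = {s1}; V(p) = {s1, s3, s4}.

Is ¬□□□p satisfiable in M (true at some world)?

Let φ = ¬□□□p. Evaluate φ at each world:
  s0 (successors {s0, s2, s4, s6}): φ is true.
  s1 (successors {s0, s3}): φ is true.
  s2 (successors {s1}): φ is true.
  s3 (successors {s0, s5}): φ is true.
  s4 (successors {s3, s4}): φ is true.
  s5 (successors {s2, s3}): φ is true.
  s6 (successors {s1, s6}): φ is true.
Detail at s0 (witness):
  At s0: □□□p is false, so ¬□□□p is true.
    At s0: □□□p requires □□p at every successor {s0, s2, s4, s6}.
      □□p fails at s0, so □□□p is false at s0.

Yes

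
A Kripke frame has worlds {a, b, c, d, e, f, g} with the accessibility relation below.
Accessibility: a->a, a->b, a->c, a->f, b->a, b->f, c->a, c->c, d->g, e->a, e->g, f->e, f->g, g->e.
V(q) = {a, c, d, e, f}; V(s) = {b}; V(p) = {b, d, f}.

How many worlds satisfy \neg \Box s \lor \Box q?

7

Recall that \Box ψ holds at a world iff ψ holds at every accessible world, and \Diamond ψ holds iff ψ holds at some accessible world.
Let φ = \neg \Box s \lor \Box q. Evaluate φ at each world:
  a (successors {a, b, c, f}): φ is true.
  b (successors {a, f}): φ is true.
  c (successors {a, c}): φ is true.
  d (successors {g}): φ is true.
  e (successors {a, g}): φ is true.
  f (successors {e, g}): φ is true.
  g (successors {e}): φ is true.
For instance, at a:
  At a: \neg \Box s is true, \Box q is false, so \neg \Box s \lor \Box q is true.
    At a: \Box s is false, so \neg \Box s is true.
      At a: \Box s requires s at every successor {a, b, c, f}.
        s fails at a, so \Box s is false at a.
    At a: \Box q requires q at every successor {a, b, c, f}.
      q fails at b, so \Box q is false at a.
Satisfying worlds: {a, b, c, d, e, f, g}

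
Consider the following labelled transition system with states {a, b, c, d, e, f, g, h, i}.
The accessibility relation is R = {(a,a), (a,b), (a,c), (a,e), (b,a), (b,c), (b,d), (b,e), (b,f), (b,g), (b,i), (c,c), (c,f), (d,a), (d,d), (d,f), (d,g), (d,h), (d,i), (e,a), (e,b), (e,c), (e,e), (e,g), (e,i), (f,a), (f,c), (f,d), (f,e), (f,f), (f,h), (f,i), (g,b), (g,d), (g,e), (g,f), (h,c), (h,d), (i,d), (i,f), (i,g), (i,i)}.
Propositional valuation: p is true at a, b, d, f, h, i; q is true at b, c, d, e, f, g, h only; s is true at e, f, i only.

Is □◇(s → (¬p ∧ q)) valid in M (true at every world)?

Yes

Let φ = □◇(s → (¬p ∧ q)). Evaluate φ at each world:
  a (successors {a, b, c, e}): φ is true.
  b (successors {a, c, d, e, f, g, i}): φ is true.
  c (successors {c, f}): φ is true.
  d (successors {a, d, f, g, h, i}): φ is true.
  e (successors {a, b, c, e, g, i}): φ is true.
  f (successors {a, c, d, e, f, h, i}): φ is true.
  g (successors {b, d, e, f}): φ is true.
  h (successors {c, d}): φ is true.
  i (successors {d, f, g, i}): φ is true.
For instance, at c:
  At c: □◇(s → (¬p ∧ q)) requires ◇(s → (¬p ∧ q)) at every successor {c, f}.
      At c: ◇(s → (¬p ∧ q)) requires s → (¬p ∧ q) at some successor in {c, f}.
        s → (¬p ∧ q) holds at c, so ◇(s → (¬p ∧ q)) is true at c.
      At f: ◇(s → (¬p ∧ q)) requires s → (¬p ∧ q) at some successor in {a, c, d, e, f, h, i}.
        s → (¬p ∧ q) holds at a, so ◇(s → (¬p ∧ q)) is true at f.
  So □◇(s → (¬p ∧ q)) is true at c.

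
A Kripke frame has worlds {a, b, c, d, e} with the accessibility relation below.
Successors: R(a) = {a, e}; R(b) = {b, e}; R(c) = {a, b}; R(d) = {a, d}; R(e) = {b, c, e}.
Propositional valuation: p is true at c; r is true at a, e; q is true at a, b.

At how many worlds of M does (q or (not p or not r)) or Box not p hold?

Let φ = (q or (not p or not r)) or Box not p. Evaluate φ at each world:
  a (successors {a, e}): φ is true.
  b (successors {b, e}): φ is true.
  c (successors {a, b}): φ is true.
  d (successors {a, d}): φ is true.
  e (successors {b, c, e}): φ is true.
For instance, at d:
  At d: q or (not p or not r) is true, Box not p is true, so (q or (not p or not r)) or Box not p is true.
    At d: Box not p requires not p at every successor {a, d}.
      At a: not p is true.
      At d: not p is true.
    So Box not p is true at d.
Satisfying worlds: {a, b, c, d, e}

5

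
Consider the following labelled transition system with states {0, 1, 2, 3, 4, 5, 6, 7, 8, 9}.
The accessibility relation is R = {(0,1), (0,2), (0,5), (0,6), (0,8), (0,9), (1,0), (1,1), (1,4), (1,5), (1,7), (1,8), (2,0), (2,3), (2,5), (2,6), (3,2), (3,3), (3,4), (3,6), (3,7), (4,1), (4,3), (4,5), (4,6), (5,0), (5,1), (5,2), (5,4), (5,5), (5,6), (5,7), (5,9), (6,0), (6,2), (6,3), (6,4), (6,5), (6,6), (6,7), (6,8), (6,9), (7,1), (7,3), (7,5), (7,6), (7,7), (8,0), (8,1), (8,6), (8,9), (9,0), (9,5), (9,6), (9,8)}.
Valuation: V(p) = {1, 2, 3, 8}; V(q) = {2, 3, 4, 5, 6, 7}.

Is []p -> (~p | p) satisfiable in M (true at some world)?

Yes

Let φ = []p -> (~p | p). Evaluate φ at each world:
  0 (successors {1, 2, 5, 6, 8, 9}): φ is true.
  1 (successors {0, 1, 4, 5, 7, 8}): φ is true.
  2 (successors {0, 3, 5, 6}): φ is true.
  3 (successors {2, 3, 4, 6, 7}): φ is true.
  4 (successors {1, 3, 5, 6}): φ is true.
  5 (successors {0, 1, 2, 4, 5, 6, 7, 9}): φ is true.
  6 (successors {0, 2, 3, 4, 5, 6, 7, 8, 9}): φ is true.
  7 (successors {1, 3, 5, 6, 7}): φ is true.
  8 (successors {0, 1, 6, 9}): φ is true.
  9 (successors {0, 5, 6, 8}): φ is true.
Detail at 0 (witness):
  At 0: []p is false, ~p | p is true, so []p -> (~p | p) is true.
    At 0: []p requires p at every successor {1, 2, 5, 6, 8, 9}.
      p fails at 5, so []p is false at 0.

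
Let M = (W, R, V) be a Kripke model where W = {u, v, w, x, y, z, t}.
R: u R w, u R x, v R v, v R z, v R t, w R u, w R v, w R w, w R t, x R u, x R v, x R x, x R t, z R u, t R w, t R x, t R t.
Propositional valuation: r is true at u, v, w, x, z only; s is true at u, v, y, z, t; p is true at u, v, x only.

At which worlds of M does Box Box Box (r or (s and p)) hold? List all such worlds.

Recall that Box ψ holds at a world iff ψ holds at every accessible world, and Dia ψ holds iff ψ holds at some accessible world.
Let φ = Box Box Box (r or (s and p)). Evaluate φ at each world:
  u (successors {w, x}): φ is false.
  v (successors {v, z, t}): φ is false.
  w (successors {u, v, w, t}): φ is false.
  x (successors {u, v, x, t}): φ is false.
  y (successors ∅): φ is true.
  z (successors {u}): φ is false.
  t (successors {w, x, t}): φ is false.
For instance, at v:
  At v: Box Box Box (r or (s and p)) requires Box Box (r or (s and p)) at every successor {v, z, t}.
    Box Box (r or (s and p)) fails at v, so Box Box Box (r or (s and p)) is false at v.
      At v: Box Box (r or (s and p)) requires Box (r or (s and p)) at every successor {v, z, t}.
        Box (r or (s and p)) fails at v, so Box Box (r or (s and p)) is false at v.
Satisfying worlds: {y}

y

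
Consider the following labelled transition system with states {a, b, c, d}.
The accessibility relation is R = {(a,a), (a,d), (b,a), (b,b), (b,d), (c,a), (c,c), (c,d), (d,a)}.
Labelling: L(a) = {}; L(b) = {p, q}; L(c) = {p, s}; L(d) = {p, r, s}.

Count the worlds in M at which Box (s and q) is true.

0

Let φ = Box (s and q). Evaluate φ at each world:
  a (successors {a, d}): φ is false.
  b (successors {a, b, d}): φ is false.
  c (successors {a, c, d}): φ is false.
  d (successors {a}): φ is false.
For instance, at d:
  At d: Box (s and q) requires s and q at every successor {a}.
    s and q fails at a, so Box (s and q) is false at d.
Satisfying worlds: none.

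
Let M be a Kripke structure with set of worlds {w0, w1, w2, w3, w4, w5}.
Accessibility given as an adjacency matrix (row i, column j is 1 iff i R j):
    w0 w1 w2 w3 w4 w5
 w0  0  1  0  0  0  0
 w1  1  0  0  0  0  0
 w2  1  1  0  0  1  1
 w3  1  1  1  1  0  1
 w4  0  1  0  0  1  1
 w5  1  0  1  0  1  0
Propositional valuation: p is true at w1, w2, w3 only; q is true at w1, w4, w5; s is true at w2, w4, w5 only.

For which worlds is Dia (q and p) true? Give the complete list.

Let φ = Dia (q and p). Evaluate φ at each world:
  w0 (successors {w1}): φ is true.
  w1 (successors {w0}): φ is false.
  w2 (successors {w0, w1, w4, w5}): φ is true.
  w3 (successors {w0, w1, w2, w3, w5}): φ is true.
  w4 (successors {w1, w4, w5}): φ is true.
  w5 (successors {w0, w2, w4}): φ is false.
For instance, at w5:
  At w5: Dia (q and p) requires q and p at some successor in {w0, w2, w4}.
    At w0: q and p is false.
    At w2: q and p is false.
    At w4: q and p is false.
  So Dia (q and p) is false at w5.
Satisfying worlds: {w0, w2, w3, w4}

w0, w2, w3, w4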